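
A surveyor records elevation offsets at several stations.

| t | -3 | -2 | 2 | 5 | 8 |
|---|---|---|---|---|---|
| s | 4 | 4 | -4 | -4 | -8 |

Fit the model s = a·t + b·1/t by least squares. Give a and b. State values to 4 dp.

With design matrix A, AᵀA = [[106, 5]; [5, 9601/14400]] and Aᵀs = [-112, -107/15]ᵀ.
det = 106·(9601/14400) − 5² = 328853/7200.
a = ((-112)·(9601/14400) − 5·(-107/15))/(328853/7200) = -280856/328853; b = (106·(-107/15) − 5·(-112))/(328853/7200) = -1412160/328853.

a = -0.8540, b = -4.2942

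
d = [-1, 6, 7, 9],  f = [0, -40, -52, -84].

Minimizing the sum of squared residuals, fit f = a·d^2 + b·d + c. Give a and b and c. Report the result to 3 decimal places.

Entries of XᵀX: Σd^2·d^2 = 10259, Σd^2·d = 1287, Σd^2 = 167, Σd·d = 167, Σd = 21, Σ1 = 4.
For Xᵀf: Σd^2·f = -10792, Σd·f = -1360, Σf = -176.
Normal equations: [[10259, 1287, 167]; [1287, 167, 21]; [167, 21, 4]]·[a, b, c]ᵀ = [-10792, -1360, -176]ᵀ.
Solving the 3×3 system (Gaussian elimination) gives a = -8289/9109, b = -10061/9109, c = -1910/9109.

a = -0.910, b = -1.105, c = -0.210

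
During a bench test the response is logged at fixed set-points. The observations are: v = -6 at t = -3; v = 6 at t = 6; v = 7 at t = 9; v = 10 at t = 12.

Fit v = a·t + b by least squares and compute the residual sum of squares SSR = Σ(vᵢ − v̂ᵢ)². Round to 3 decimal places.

SSR = 4.107

Entries of AᵀA: Σt·t = 270, Σt = 24, Σ1 = 4.
Right-hand side: Σt·v = 237, Σv = 17.
Eliminating b: 4·(row 1) − 24·(row 2) gives 504·a = 4·237 − 24·17 = 540, so a = 15/14.
Then b = (17 − 24·(15/14))/4 = -61/28.
Residuals: -17/28, 7/4, -13/28, -19/28; SSR = 115/28.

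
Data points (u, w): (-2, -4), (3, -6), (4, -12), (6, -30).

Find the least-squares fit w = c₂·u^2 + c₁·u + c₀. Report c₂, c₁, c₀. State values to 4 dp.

Forming MᵀM = [[1649, 299, 65]; [299, 65, 11]; [65, 11, 4]] and Mᵀw = [-1342, -238, -52]ᵀ gives MᵀM·[c₂, c₁, c₀]ᵀ = Mᵀw.
Solving the 3×3 system (Gaussian elimination) gives c₂ = -1949/2046, c₁ = 1151/2046, c₀ = 318/341.

c₂ = -0.9526, c₁ = 0.5626, c₀ = 0.9326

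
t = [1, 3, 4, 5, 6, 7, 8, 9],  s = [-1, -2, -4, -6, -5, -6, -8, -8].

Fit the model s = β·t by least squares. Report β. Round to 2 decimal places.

β = -0.93

Entries of MᵀM: Σt·t = 281.
Moment sums: Σt·s = -261.
Hence β = -261 / 281 ≈ -0.928826.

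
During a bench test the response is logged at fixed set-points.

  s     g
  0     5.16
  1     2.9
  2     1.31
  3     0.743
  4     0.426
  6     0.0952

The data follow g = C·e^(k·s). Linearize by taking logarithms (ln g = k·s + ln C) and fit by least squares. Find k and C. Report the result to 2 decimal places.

Let Y = ln g. Fitting Y = k·s + ln C by least squares:
Σs = 16.0000, Σ(s)² = 66.0000, Σln g = -0.5265, Σs·ln g = -16.8103.
Equations: 66.0000·k + 16.0000·ln C = -16.8103;  16.0000·k + 6·ln C = -0.5265.
Slope k = (n·Σs·ln g − Σs·Σln g)/(n·Σ(s)² − (Σs)²) = (6·-16.8103 − 16.0000·-0.5265)/140.0000 = -0.66027; ln C = (Σln g − k·Σs)/n = 1.67298, so C = exp(1.67298) = 5.32805.

k = -0.66, C = 5.33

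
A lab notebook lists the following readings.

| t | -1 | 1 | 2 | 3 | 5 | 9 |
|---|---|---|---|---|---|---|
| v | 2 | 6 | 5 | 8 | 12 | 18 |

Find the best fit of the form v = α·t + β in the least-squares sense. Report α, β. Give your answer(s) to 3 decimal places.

Compute the Gram sums: Σt·t = 121, Σt = 19, Σ1 = 6.
And Σt·v = 260, Σv = 51.
So XᵀX·[α, β]ᵀ = Xᵀv: [[121, 19]; [19, 6]]·[α, β]ᵀ = [260, 51]ᵀ.
Δ = 121·6 − 19² = 365.
α = (260·6 − 19·51)/365 = 591/365; β = (121·51 − 19·260)/365 = 1231/365.

α = 1.619, β = 3.373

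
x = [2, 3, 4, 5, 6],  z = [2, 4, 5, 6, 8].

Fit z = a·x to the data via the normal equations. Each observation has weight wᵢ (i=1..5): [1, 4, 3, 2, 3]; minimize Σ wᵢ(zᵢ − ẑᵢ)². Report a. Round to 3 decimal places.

Setting ∂/∂a … = 0 gives: 246·a = 316.
Hence a = 316 / 246 ≈ 1.28455.

a = 1.285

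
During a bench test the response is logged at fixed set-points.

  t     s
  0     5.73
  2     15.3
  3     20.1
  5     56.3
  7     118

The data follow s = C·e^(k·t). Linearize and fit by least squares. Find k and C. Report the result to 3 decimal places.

Let Y = ln s. Fitting Y = k·t + ln C by least squares:
XᵀX = [[87.0000, 17.0000]; [17.0000, 5]], rhs = [68.0061, 16.2757]ᵀ  (here Σt = 17.0000, Σ(t)² = 87.0000, Σln s = 16.2757, Σt·ln s = 68.0061).
Solving (det = 146.0000): k = 0.43387, ln C = 1.77999, so C = exp(1.77999) = 5.92981.

k = 0.434, C = 5.930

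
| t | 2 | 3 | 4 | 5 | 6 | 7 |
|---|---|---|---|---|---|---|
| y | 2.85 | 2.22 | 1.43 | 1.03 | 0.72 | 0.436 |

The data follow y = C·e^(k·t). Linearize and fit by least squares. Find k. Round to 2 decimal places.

k = -0.37

Taking logs, ln y = k·t + ln C, so regress ln y on t.
Σt = 27.0000, Σ(t)² = 139.0000, Σln y = 1.0734, Σt·ln y = -1.7162.
Equations: 139.0000·k + 27.0000·ln C = -1.7162;  27.0000·k + 6·ln C = 1.0734.
Solving (det = 105.0000): k = -0.37409, ln C = 1.86233.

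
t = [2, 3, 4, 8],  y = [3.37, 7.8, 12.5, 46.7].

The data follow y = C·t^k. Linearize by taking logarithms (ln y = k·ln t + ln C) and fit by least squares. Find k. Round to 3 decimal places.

Linearized form: ln y = k·ln t + ln C. From the 4 transformed points,
Σln t = 5.2575, Σ(ln t)² = 7.9333, Σln y = 9.6385, Σln t·ln y = 14.5930.
Normal system: [[7.9333, 5.2575]; [5.2575, 4]]·[k, ln C]ᵀ = [14.5930, 9.6385]ᵀ.
Slope k = (n·Σln t·ln y − Σln t·Σln y)/(n·Σ(ln t)² − (Σln t)²) = (4·14.5930 − 5.2575·9.6385)/4.0919 = 1.88121; ln C = (Σln y − k·Σln t)/n = -0.06299.

k = 1.881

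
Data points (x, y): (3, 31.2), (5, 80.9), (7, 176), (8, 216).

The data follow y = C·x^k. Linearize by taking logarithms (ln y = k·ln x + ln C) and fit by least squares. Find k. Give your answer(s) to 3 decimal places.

k = 2.007

Let Y = ln y. Fitting Y = k·ln x + ln C by least squares:
AᵀA = [[11.9079, 6.7334]; [6.7334, 4]], rhs = [32.0892, 18.3794]ᵀ  (here Σln x = 6.7334, Σ(ln x)² = 11.9079, Σln y = 18.3794, Σln x·ln y = 32.0892).
Slope k = (n·Σln x·ln y − Σln x·Σln y)/(n·Σ(ln x)² − (Σln x)²) = (4·32.0892 − 6.7334·18.3794)/2.2928 = 2.00661; ln C = (Σln y − k·Σln x)/n = 1.21702.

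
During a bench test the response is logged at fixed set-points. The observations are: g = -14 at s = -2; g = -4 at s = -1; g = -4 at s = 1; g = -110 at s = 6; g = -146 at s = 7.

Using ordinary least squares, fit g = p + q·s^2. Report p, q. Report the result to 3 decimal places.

The normal system XᵀX·[p, q]ᵀ = Xᵀg is [[5, 91]; [91, 3715]]·[p, q]ᵀ = [-278, -11178]ᵀ.
Δ = 5·3715 − 91² = 10294.
p = ((-278)·3715 − 91·(-11178))/10294 = -7786/5147; q = (5·(-11178) − 91·(-278))/10294 = -15296/5147.

p = -1.513, q = -2.972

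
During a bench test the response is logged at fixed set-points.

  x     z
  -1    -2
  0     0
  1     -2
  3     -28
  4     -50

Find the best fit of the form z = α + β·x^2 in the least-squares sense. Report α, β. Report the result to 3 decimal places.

From the data, Σ1 = 5, Σx^2 = 27, Σx^2·x^2 = 339.
For Mᵀz: Σz = -82, Σx^2·z = -1056.
Δ = 5·339 − 27² = 966.
α = ((-82)·339 − 27·(-1056))/966 = 17/23; β = (5·(-1056) − 27·(-82))/966 = -73/23.

α = 0.739, β = -3.174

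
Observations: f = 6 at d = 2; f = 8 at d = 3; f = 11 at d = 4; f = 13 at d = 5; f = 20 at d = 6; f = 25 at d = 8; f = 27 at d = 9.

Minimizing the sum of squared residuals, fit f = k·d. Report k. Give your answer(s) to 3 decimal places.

Entries of MᵀM: Σd·d = 235.
Moment sums: Σd·f = 708.
k = 708/235 = 3.01277.

k = 3.013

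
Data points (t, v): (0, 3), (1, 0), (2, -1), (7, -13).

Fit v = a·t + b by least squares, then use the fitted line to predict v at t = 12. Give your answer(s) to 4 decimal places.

v̂ = -24.2069

With design matrix M, MᵀM = [[54, 10]; [10, 4]] and Mᵀv = [-93, -11]ᵀ.
Determinant 54·4 − 10² = 116.
a = ((-93)·4 − 10·(-11))/116 = -131/58; b = (54·(-11) − 10·(-93))/116 = 84/29.
At t = 12: v̂ = (-131/58)·(12) + (84/29)·(1) = -702/29.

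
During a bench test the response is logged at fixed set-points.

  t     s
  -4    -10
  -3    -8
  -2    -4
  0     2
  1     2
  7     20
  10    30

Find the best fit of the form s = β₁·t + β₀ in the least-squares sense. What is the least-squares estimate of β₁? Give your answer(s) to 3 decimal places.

β₁ = 2.824

Normal-equation sums: Σt·t = 179, Σt = 9, Σ1 = 7.
For Aᵀs: Σt·s = 514, Σs = 32.
AᵀA·[β₁, β₀]ᵀ = Aᵀs becomes [[179, 9]; [9, 7]]·[β₁, β₀]ᵀ = [514, 32]ᵀ.
Eliminating β₀: 7·(row 1) − 9·(row 2) gives 1172·β₁ = 7·514 − 9·32 = 3310, so β₁ = 1655/586.
Then β₀ = (32 − 9·(1655/586))/7 = 551/586.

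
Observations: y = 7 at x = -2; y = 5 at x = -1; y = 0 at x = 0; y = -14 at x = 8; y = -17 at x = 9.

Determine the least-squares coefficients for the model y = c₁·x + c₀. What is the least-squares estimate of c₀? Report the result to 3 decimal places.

c₀ = 2.032

Normal-equation sums: Σx·x = 150, Σx = 14, Σ1 = 5.
And Σx·y = -284, Σy = -19.
So AᵀA·[c₁, c₀]ᵀ = Aᵀy: [[150, 14]; [14, 5]]·[c₁, c₀]ᵀ = [-284, -19]ᵀ.
Δ = 150·5 − 14² = 554.
c₁ = ((-284)·5 − 14·(-19))/554 = -577/277; c₀ = (150·(-19) − 14·(-284))/554 = 563/277.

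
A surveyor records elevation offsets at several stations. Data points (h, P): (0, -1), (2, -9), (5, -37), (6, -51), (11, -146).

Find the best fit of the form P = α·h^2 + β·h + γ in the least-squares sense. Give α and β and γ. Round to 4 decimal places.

XᵀX·[α, β, γ]ᵀ = XᵀP reads: 16578·α + 1680·β + 186·γ = -20463;  1680·α + 186·β + 24·γ = -2115;  186·α + 24·β + 5·γ = -244.
Inverting the 3×3 Gram matrix, [α, β, γ]ᵀ = [-17551/17822, -42433/17822, -6569/8911]ᵀ.

α = -0.9848, β = -2.3809, γ = -0.7372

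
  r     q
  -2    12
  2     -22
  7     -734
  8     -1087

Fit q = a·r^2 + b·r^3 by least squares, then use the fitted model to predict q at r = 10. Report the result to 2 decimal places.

q̂ = -2095.52

From the data, Σr^2·r^2 = 6529, Σr^2·r^3 = 49575, Σr^3·r^3 = 379921.
For Xᵀq: Σr^2·q = -105574, Σr^3·q = -808578.
Δ = 6529·379921 − 49575² = 22823584.
a = ((-105574)·379921 − 49575·(-808578))/22823584 = -3065663/2852948; b = (6529·(-808578) − 49575·(-105574))/22823584 = -5671839/2852948.
At r = 10: q̂ = (-3065663/2852948)·(100) + (-5671839/2852948)·(1000) = -213514475/101891.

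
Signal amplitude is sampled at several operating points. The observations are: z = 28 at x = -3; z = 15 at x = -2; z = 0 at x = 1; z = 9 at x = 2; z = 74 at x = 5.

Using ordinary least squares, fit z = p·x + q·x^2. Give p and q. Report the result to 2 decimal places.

MᵀM·[p, q]ᵀ = Mᵀz reads: 43·p + 99·q = 274;  99·p + 739·q = 2198.
(Σx·x = 43, Σx·x^2 = 99, Σx^2·x^2 = 739, Σx·z = 274, Σx^2·z = 2198.)
det = 43·739 − 99² = 21976.
p = (274·739 − 99·2198)/21976 = -3779/5494; q = (43·2198 − 99·274)/21976 = 16847/5494.

p = -0.69, q = 3.07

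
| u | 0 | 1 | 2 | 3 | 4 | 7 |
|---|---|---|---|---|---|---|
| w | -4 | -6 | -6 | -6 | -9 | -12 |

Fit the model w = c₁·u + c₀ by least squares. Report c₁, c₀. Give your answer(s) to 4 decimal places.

c₁ = -1.1081, c₀ = -4.0270

Compute the Gram sums: Σu·u = 79, Σu = 17, Σ1 = 6.
For Mᵀw: Σu·w = -156, Σw = -43.
Δ = 79·6 − 17² = 185.
c₁ = ((-156)·6 − 17·(-43))/185 = -41/37; c₀ = (79·(-43) − 17·(-156))/185 = -149/37.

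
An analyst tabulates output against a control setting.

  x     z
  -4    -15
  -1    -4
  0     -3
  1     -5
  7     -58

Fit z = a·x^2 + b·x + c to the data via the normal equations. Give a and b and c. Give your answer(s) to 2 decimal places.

a = -0.98, b = -0.95, c = -3.31

Forming AᵀA = [[2659, 279, 67]; [279, 67, 3]; [67, 3, 5]] and Aᵀz = [-3091, -347, -85]ᵀ gives AᵀA·[a, b, c]ᵀ = Aᵀz.
Inverting the 3×3 Gram matrix, [a, b, c]ᵀ = [-17683/18064, -17243/18064, -29895/9032]ᵀ.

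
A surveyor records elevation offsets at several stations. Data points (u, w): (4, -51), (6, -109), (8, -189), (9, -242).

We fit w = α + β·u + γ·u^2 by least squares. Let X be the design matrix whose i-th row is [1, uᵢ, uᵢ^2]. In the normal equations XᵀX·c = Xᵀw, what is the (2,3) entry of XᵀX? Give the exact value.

1521

Row 2 ↔ basis u, column 3 ↔ basis u^2, so (XᵀX)_{2,3} = Σᵢ (u)·(u^2) = (4)·(16) + (6)·(36) + (8)·(64) + (9)·(81) = 1521.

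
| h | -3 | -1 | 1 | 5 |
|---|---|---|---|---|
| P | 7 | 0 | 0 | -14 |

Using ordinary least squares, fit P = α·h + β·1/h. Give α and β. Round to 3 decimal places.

α = -2.852, β = 2.917

The normal equations are: 36·α + 4·β = -91;  4·α + (484/225)·β = -77/15.
Determinant 36·(484/225) − 4² = 1536/25.
α = ((-91)·(484/225) − 4·(-77/15))/(1536/25) = -77/27; β = (36·(-77/15) − 4·(-91))/(1536/25) = 35/12.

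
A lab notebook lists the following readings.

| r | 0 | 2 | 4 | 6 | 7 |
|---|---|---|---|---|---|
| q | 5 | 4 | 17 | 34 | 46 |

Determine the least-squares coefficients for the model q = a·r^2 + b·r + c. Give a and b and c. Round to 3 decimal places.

a = 1.065, b = -1.460, c = 4.382

The normal system XᵀX·[a, b, c]ᵀ = Xᵀq is [[3969, 631, 105]; [631, 105, 19]; [105, 19, 5]]·[a, b, c]ᵀ = [3766, 602, 106]ᵀ.
Solving the 3×3 system (Gaussian elimination) gives a = 1343/1261, b = -1841/1261, c = 5526/1261.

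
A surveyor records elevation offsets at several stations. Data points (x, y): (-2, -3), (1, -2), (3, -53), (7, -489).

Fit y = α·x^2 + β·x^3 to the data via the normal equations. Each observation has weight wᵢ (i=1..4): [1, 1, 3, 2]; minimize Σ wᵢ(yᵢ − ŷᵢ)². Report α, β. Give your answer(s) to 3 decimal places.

α = -2.801, β = -1.026

MᵀWM·[α, β]ᵀ = MᵀWy reads: 5062·α + 34312·β = -49367;  34312·α + 237550·β = -339725.
Δ = 5062·237550 − 34312² = 25164756.
α = ((-49367)·237550 − 34312·(-339725))/25164756 = -3915925/1398042; β = (5062·(-339725) − 34312·(-49367))/25164756 = -1433747/1398042.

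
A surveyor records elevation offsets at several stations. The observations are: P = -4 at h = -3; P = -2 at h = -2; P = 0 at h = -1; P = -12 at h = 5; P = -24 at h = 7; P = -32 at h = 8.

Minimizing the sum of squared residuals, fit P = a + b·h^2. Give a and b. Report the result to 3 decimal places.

Normal-equation sums: Σ1 = 6, Σh^2 = 152, Σh^2·h^2 = 7220.
Right-hand side: ΣP = -74, Σh^2·P = -3568.
Normal equations: [[6, 152]; [152, 7220]]·[a, b]ᵀ = [-74, -3568]ᵀ.
Determinant 6·7220 − 152² = 20216.
a = ((-74)·7220 − 152·(-3568))/20216 = 53/133; b = (6·(-3568) − 152·(-74))/20216 = -1270/2527.

a = 0.398, b = -0.503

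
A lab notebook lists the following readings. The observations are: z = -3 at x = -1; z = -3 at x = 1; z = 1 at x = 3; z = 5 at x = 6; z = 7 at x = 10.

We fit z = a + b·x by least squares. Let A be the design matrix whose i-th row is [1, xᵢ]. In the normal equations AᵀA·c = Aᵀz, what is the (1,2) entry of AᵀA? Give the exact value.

Row 1 ↔ basis 1, column 2 ↔ basis x, so (AᵀA)_{1,2} = Σᵢ x = (1)·(-1) + (1)·(1) + (1)·(3) + (1)·(6) + (1)·(10) = 19.

19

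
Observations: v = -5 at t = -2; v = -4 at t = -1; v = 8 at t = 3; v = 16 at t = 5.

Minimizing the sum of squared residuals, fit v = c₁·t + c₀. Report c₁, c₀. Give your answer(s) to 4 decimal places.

Entries of MᵀM: Σt·t = 39, Σt = 5, Σ1 = 4.
Moment sums: Σt·v = 118, Σv = 15.
MᵀM·[c₁, c₀]ᵀ = Mᵀv becomes [[39, 5]; [5, 4]]·[c₁, c₀]ᵀ = [118, 15]ᵀ.
Δ = 39·4 − 5² = 131.
c₁ = (118·4 − 5·15)/131 = 397/131; c₀ = (39·15 − 5·118)/131 = -5/131.

c₁ = 3.0305, c₀ = -0.0382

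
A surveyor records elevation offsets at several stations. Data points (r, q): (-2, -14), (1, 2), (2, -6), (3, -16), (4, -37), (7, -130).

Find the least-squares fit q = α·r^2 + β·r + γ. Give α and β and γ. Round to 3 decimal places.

α = -3.041, β = 2.338, γ = 2.725

Entries of AᵀA: Σr^2·r^2 = 2771, Σr^2·r = 435, Σr^2 = 83, Σr·r = 83, Σr = 15, Σ1 = 6.
And Σr^2·q = -7184, Σr·q = -1088, Σq = -201.
So AᵀA·[α, β, γ]ᵀ = Aᵀq: [[2771, 435, 83]; [435, 83, 15]; [83, 15, 6]]·[α, β, γ]ᵀ = [-7184, -1088, -201]ᵀ.
Row-reducing yields α = -1107/364, β = 851/364, γ = 248/91.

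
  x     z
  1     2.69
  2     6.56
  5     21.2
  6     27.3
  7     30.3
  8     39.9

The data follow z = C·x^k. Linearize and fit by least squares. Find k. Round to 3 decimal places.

k = 1.278

With ln zᵢ as the transformed response and ln xᵢ as the regressor:
Sums: Σln x = 8.1197, Σ(ln x)² = 14.3918, Σln z = 16.3289, Σln x·ln z = 26.4476.
Normal system: [[14.3918, 8.1197]; [8.1197, 6]]·[k, ln C]ᵀ = [26.4476, 16.3289]ᵀ.
Δ = 14.3918·6 − (8.1197)² = 20.4213; k = (26.4476·6 − 8.1197·16.3289)/20.4213 = 1.27805, ln C = (14.3918·16.3289 − 8.1197·26.4476)/20.4213 = 0.99193.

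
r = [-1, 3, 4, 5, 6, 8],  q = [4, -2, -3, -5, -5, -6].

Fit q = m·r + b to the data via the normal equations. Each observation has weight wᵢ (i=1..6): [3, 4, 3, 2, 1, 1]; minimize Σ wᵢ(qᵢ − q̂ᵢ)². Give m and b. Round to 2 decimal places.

m = -1.26, b = 2.19

Sums needed: Σwᵢ·r·r = 237, Σwᵢ·r = 45, Σwᵢ·1 = 14.
Right-hand side: Σwᵢ·r·q = -200, Σwᵢ·q = -26.
So AᵀWA·[m, b]ᵀ = AᵀWq: [[237, 45]; [45, 14]]·[m, b]ᵀ = [-200, -26]ᵀ.
Eliminating b: 14·(row 1) − 45·(row 2) gives 1293·m = 14·(-200) − 45·(-26) = -1630, so m = -1630/1293.
Then b = ((-26) − 45·(-1630/1293))/14 = 946/431.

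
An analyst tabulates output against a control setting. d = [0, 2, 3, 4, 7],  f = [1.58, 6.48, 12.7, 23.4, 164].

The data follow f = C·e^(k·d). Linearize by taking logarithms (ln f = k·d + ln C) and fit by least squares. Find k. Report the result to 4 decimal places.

Linearized form: ln f = k·d + ln C. From the 5 transformed points,
Sums: Σd = 16.0000, Σ(d)² = 78.0000, Σln f = 13.1203, Σd·ln f = 59.6723.
Normal system: [[78.0000, 16.0000]; [16.0000, 5]]·[k, ln C]ᵀ = [59.6723, 13.1203]ᵀ.
Solving (det = 134.0000): k = 0.65997, ln C = 0.51217.

k = 0.6600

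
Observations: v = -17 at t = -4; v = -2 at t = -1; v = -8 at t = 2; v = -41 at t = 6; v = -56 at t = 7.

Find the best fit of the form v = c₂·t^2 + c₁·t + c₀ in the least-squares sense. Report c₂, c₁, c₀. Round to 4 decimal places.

Setting ∂/∂c₂ … = 0 gives: 3970·c₂ + 502·c₁ + 106·c₀ = -4526;  502·c₂ + 106·c₁ + 10·c₀ = -584;  106·c₂ + 10·c₁ + 5·c₀ = -124.
(Σt^2·t^2 = 3970, Σt^2·t = 502, Σt^2 = 106, Σt·t = 106, Σt = 10, Σ1 = 5, Σt^2·v = -4526, Σt·v = -584, Σv = -124.)
Inverting the 3×3 Gram matrix, [c₂, c₁, c₀]ᵀ = [-27383/26692, -11947/26692, -14387/6673]ᵀ.

c₂ = -1.0259, c₁ = -0.4476, c₀ = -2.1560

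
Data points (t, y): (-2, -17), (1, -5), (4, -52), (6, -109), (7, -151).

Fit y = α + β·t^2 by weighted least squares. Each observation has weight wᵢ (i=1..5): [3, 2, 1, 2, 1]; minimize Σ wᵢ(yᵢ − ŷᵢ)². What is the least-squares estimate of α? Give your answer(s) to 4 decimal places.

With design matrix A, AᵀWA = [[9, 151]; [151, 5299]] and AᵀWy = [-482, -16293]ᵀ.
det = 9·5299 − 151² = 24890.
α = ((-482)·5299 − 151·(-16293))/24890 = -18775/4978; β = (9·(-16293) − 151·(-482))/24890 = -14771/4978.

α = -3.7716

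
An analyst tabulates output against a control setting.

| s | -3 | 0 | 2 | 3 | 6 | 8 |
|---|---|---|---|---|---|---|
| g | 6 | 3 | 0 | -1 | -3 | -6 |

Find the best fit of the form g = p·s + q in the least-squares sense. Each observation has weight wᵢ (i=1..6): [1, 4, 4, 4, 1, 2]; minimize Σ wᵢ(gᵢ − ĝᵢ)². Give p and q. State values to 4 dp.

Compute the Gram sums: Σwᵢ·s·s = 225, Σwᵢ·s = 39, Σwᵢ·1 = 16.
Right-hand side: Σwᵢ·s·g = -144, Σwᵢ·g = -1.
Δ = 225·16 − 39² = 2079.
p = ((-144)·16 − 39·(-1))/2079 = -755/693; q = (225·(-1) − 39·(-144))/2079 = 599/231.

p = -1.0895, q = 2.5931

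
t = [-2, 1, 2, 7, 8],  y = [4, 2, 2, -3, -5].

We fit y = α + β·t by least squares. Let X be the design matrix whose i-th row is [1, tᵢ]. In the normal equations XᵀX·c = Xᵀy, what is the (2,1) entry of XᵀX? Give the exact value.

Row 2 ↔ basis t, column 1 ↔ basis 1, so (XᵀX)_{2,1} = Σᵢ t = (-2)·(1) + (1)·(1) + (2)·(1) + (7)·(1) + (8)·(1) = 16.

16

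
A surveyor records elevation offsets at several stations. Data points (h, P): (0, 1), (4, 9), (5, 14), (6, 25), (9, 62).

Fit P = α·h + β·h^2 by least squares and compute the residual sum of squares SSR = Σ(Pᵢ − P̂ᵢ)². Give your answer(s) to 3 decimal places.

SSR = 3.831

From the data, Σh·h = 158, Σh·h^2 = 1134, Σh^2·h^2 = 8738.
Moment sums: Σh·P = 814, Σh^2·P = 6416.
So XᵀX·[α, β]ᵀ = XᵀP: [[158, 1134]; [1134, 8738]]·[α, β]ᵀ = [814, 6416]ᵀ.
Δ = 158·8738 − 1134² = 94648.
α = (814·8738 − 1134·6416)/94648 = -40753/23662; β = (158·6416 − 1134·814)/94648 = 22663/23662.
Residuals: 1, 6681/11831, -15771/11831, 10100/11831, -941/11831; SSR = 45324/11831.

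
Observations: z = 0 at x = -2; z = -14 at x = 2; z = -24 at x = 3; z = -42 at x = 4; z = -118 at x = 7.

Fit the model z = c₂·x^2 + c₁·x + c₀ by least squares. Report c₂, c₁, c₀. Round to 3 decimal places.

Normal-equation sums: Σx^2·x^2 = 2770, Σx^2·x = 434, Σx^2 = 82, Σx·x = 82, Σx = 14, Σ1 = 5.
Right-hand side: Σx^2·z = -6726, Σx·z = -1094, Σz = -198.
Normal equations: [[2770, 434, 82]; [434, 82, 14]; [82, 14, 5]]·[c₂, c₁, c₀]ᵀ = [-6726, -1094, -198]ᵀ.
Inverting the 3×3 Gram matrix, [c₂, c₁, c₀]ᵀ = [-6031/3003, -1294/429, 1784/1001]ᵀ.

c₂ = -2.008, c₁ = -3.016, c₀ = 1.782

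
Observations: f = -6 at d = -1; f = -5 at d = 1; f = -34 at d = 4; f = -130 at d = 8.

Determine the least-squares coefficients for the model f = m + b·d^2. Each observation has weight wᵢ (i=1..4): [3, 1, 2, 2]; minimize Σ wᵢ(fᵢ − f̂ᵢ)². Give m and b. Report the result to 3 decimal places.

XᵀWX·[m, b]ᵀ = XᵀWf reads: 8·m + 164·b = -351;  164·m + 8708·b = -17751.
Eliminating b: 8708·(row 1) − 164·(row 2) gives 42768·m = 8708·(-351) − 164·(-17751) = -145344, so m = -3028/891.
Then b = ((-17751) − 164·(-3028/891))/8708 = -7037/3564.

m = -3.398, b = -1.974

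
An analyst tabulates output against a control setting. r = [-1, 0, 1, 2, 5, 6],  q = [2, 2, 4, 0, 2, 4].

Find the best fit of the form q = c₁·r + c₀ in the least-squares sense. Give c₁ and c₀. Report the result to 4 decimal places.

Entries of AᵀA: Σr·r = 67, Σr = 13, Σ1 = 6.
For Aᵀq: Σr·q = 36, Σq = 14.
Eliminating c₀: 6·(row 1) − 13·(row 2) gives 233·c₁ = 6·36 − 13·14 = 34, so c₁ = 34/233.
Then c₀ = (14 − 13·(34/233))/6 = 470/233.

c₁ = 0.1459, c₀ = 2.0172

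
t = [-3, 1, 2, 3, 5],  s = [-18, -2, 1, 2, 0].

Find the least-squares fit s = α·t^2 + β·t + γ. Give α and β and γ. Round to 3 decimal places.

From the data, Σt^2·t^2 = 804, Σt^2·t = 134, Σt^2 = 48, Σt·t = 48, Σt = 8, Σ1 = 5.
Moment sums: Σt^2·s = -142, Σt·s = 60, Σs = -17.
Inverting the 3×3 Gram matrix, [α, β, γ]ᵀ = [-482/1001, 251/77, -571/143]ᵀ.

α = -0.482, β = 3.260, γ = -3.993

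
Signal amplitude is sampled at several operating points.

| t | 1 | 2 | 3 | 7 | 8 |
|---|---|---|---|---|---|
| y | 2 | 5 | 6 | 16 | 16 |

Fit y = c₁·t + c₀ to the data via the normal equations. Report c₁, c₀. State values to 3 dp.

c₁ = 2.088, c₀ = 0.232

Normal-equation sums: Σt·t = 127, Σt = 21, Σ1 = 5.
For Aᵀy: Σt·y = 270, Σy = 45.
So AᵀA·[c₁, c₀]ᵀ = Aᵀy: [[127, 21]; [21, 5]]·[c₁, c₀]ᵀ = [270, 45]ᵀ.
Δ = 127·5 − 21² = 194.
c₁ = (270·5 − 21·45)/194 = 405/194; c₀ = (127·45 − 21·270)/194 = 45/194.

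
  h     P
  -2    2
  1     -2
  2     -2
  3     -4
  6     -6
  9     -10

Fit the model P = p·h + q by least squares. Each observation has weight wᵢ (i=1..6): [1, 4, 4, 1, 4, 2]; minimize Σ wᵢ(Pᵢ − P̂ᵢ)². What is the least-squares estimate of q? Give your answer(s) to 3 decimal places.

The normal equations are: 339·p + 55·q = -364;  55·p + 16·q = -62.
(Σwᵢ·h·h = 339, Σwᵢ·h = 55, Σwᵢ·1 = 16, Σwᵢ·h·P = -364, Σwᵢ·P = -62.)
Δ = 339·16 − 55² = 2399.
p = ((-364)·16 − 55·(-62))/2399 = -2414/2399; q = (339·(-62) − 55·(-364))/2399 = -998/2399.

q = -0.416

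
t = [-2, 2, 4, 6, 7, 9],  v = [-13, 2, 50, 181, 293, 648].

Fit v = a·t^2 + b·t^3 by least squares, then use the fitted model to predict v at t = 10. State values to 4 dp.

v̂ = 899.4556

Compute the Gram sums: Σt^2·t^2 = 10546, Σt^2·t^3 = 84656, Σt^3·t^3 = 699970.
And Σt^2·v = 74117, Σt^3·v = 615307.
Determinant 10546·699970 − 84656² = 215245284.
a = (74117·699970 − 84656·615307)/215245284 = -34958817/35874214; b = (10546·615307 − 84656·74117)/215245284 = 35763145/35874214.
At t = 10: v̂ = (-34958817/35874214)·(100) + (35763145/35874214)·(1000) = 16133631650/17937107.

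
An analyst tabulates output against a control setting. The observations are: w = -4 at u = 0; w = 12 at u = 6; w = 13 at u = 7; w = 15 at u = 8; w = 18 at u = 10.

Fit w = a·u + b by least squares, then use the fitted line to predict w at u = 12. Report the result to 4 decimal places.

Setting ∂/∂a … = 0 gives: 249·a + 31·b = 463;  31·a + 5·b = 54.
(Σu·u = 249, Σu = 31, Σ1 = 5, Σu·w = 463, Σw = 54.)
Eliminating b: 5·(row 1) − 31·(row 2) gives 284·a = 5·463 − 31·54 = 641, so a = 641/284.
Then b = (54 − 31·(641/284))/5 = -907/284.
At u = 12: ŵ = (641/284)·(12) + (-907/284)·(1) = 6785/284.

ŵ = 23.8908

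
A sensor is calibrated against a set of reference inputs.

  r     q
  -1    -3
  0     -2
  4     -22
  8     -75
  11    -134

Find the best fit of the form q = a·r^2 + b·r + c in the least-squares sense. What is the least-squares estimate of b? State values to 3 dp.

From the data, Σr^2·r^2 = 18994, Σr^2·r = 1906, Σr^2 = 202, Σr·r = 202, Σr = 22, Σ1 = 5.
For Mᵀq: Σr^2·q = -21369, Σr·q = -2159, Σq = -236.
Row-reducing yields a = -131407/131196, b = -126911/131196, c = -27100/10933.

b = -0.967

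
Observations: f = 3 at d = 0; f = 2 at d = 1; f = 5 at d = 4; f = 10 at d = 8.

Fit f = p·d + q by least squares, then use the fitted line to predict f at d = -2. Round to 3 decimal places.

AᵀA·[p, q]ᵀ = Aᵀf reads: 81·p + 13·q = 102;  13·p + 4·q = 20.
(Σd·d = 81, Σd = 13, Σ1 = 4, Σd·f = 102, Σf = 20.)
Eliminating q: 4·(row 1) − 13·(row 2) gives 155·p = 4·102 − 13·20 = 148, so p = 148/155.
Then q = (20 − 13·(148/155))/4 = 294/155.
At d = -2: f̂ = (148/155)·(-2) + (294/155)·(1) = -2/155.

f̂ = -0.013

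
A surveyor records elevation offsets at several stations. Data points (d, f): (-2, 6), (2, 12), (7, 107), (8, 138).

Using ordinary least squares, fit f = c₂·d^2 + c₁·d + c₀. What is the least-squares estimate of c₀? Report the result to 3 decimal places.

c₀ = 1.178

Sums needed: Σd^2·d^2 = 6529, Σd^2·d = 855, Σd^2 = 121, Σd·d = 121, Σd = 15, Σ1 = 4.
Moment sums: Σd^2·f = 14147, Σd·f = 1865, Σf = 263.
Row-reducing yields c₂ = 1073/550, c₁ = 163/110, c₀ = 324/275.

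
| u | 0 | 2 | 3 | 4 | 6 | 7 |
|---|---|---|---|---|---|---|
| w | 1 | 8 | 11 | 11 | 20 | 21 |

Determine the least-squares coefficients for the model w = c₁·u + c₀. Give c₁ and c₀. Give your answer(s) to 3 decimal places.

The normal equations are: 114·c₁ + 22·c₀ = 360;  22·c₁ + 6·c₀ = 72.
Eliminating c₀: 6·(row 1) − 22·(row 2) gives 200·c₁ = 6·360 − 22·72 = 576, so c₁ = 72/25.
Then c₀ = (72 − 22·(72/25))/6 = 36/25.

c₁ = 2.880, c₀ = 1.440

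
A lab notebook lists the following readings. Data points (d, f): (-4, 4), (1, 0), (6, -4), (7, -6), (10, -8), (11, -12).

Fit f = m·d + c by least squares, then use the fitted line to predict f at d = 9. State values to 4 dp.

f̂ = -8.0921

MᵀM·[m, c]ᵀ = Mᵀf reads: 323·m + 31·c = -294;  31·m + 6·c = -26.
Δ = 323·6 − 31² = 977.
m = ((-294)·6 − 31·(-26))/977 = -958/977; c = (323·(-26) − 31·(-294))/977 = 716/977.
At d = 9: f̂ = (-958/977)·(9) + (716/977)·(1) = -7906/977.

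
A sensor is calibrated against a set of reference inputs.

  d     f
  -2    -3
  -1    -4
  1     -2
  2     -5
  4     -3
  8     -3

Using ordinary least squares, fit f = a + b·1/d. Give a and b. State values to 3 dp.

a = -3.361, b = 0.440

The normal equations are: 6·a + (3/8)·b = -20;  (3/8)·a + (165/64)·b = -1/8.
(Σ1 = 6, Σ1/d = 3/8, Σ1/d·1/d = 165/64, Σf = -20, Σ1/d·f = -1/8.)
Eliminating b: (165/64)·(row 1) − (3/8)·(row 2) gives (981/64)·a = (165/64)·(-20) − (3/8)·(-1/8) = -3297/64, so a = -1099/327.
Then b = ((-1/8) − (3/8)·(-1099/327))/(165/64) = 48/109.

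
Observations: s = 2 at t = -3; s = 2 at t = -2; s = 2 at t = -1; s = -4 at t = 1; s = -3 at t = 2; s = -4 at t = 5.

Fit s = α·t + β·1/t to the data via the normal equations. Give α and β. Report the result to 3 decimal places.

α = -0.639, β = -2.313

The normal system AᵀA·[α, β]ᵀ = Aᵀs is [[44, 6]; [6, 1193/450]]·[α, β]ᵀ = [-42, -299/30]ᵀ.
det = 44·(1193/450) − 6² = 18146/225.
α = ((-42)·(1193/450) − 6·(-299/30))/(18146/225) = -5799/9073; β = (44·(-299/30) − 6·(-42))/(18146/225) = -20985/9073.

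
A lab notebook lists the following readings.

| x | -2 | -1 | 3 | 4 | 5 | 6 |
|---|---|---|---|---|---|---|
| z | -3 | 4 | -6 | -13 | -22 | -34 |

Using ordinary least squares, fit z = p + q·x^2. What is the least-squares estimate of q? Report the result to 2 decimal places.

Compute the Gram sums: Σ1 = 6, Σx^2 = 91, Σx^2·x^2 = 2275.
Right-hand side: Σz = -74, Σx^2·z = -2044.
So AᵀA·[p, q]ᵀ = Aᵀz: [[6, 91]; [91, 2275]]·[p, q]ᵀ = [-74, -2044]ᵀ.
Eliminating q: 2275·(row 1) − 91·(row 2) gives 5369·p = 2275·(-74) − 91·(-2044) = 17654, so p = 194/59.
Then q = ((-2044) − 91·(194/59))/2275 = -790/767.

q = -1.03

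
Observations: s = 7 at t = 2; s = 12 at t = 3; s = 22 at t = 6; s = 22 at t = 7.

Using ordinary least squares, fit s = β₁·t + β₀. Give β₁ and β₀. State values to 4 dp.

The normal equations are: 98·β₁ + 18·β₀ = 336;  18·β₁ + 4·β₀ = 63.
Eliminating β₀: 4·(row 1) − 18·(row 2) gives 68·β₁ = 4·336 − 18·63 = 210, so β₁ = 105/34.
Then β₀ = (63 − 18·(105/34))/4 = 63/34.

β₁ = 3.0882, β₀ = 1.8529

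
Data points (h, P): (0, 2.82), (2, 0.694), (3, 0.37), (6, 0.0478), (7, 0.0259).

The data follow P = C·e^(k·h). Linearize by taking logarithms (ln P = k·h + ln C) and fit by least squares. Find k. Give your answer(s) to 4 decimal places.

k = -0.6708

With ln Pᵢ as the transformed response and hᵢ as the regressor:
Σh = 18.0000, Σ(h)² = 98.0000, Σln P = -7.0170, Σh·ln P = -47.5323.
Equations: 98.0000·k + 18.0000·ln C = -47.5323;  18.0000·k + 5·ln C = -7.0170.
Slope k = (n·Σh·ln P − Σh·Σln P)/(n·Σ(h)² − (Σh)²) = (5·-47.5323 − 18.0000·-7.0170)/166.0000 = -0.67081; ln C = (Σln P − k·Σh)/n = 1.01151.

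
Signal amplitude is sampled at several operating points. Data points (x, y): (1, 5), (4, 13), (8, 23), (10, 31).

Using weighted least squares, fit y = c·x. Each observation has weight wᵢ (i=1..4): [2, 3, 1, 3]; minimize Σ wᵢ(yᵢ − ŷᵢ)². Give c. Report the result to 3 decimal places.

c = 3.092

Compute the Gram sums: Σwᵢ·x·x = 414.
For MᵀWy: Σwᵢ·x·y = 1280.
c = 1280/414 = 3.09179.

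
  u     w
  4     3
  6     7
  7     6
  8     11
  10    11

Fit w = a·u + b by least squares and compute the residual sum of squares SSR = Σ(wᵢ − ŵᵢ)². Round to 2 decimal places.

Normal-equation sums: Σu·u = 265, Σu = 35, Σ1 = 5.
Right-hand side: Σu·w = 294, Σw = 38.
AᵀA·[a, b]ᵀ = Aᵀw becomes [[265, 35]; [35, 5]]·[a, b]ᵀ = [294, 38]ᵀ.
Determinant 265·5 − 35² = 100.
a = (294·5 − 35·38)/100 = 7/5; b = (265·38 − 35·294)/100 = -11/5.
Residuals: -2/5, 4/5, -8/5, 2, -4/5; SSR = 8.

SSR = 8.00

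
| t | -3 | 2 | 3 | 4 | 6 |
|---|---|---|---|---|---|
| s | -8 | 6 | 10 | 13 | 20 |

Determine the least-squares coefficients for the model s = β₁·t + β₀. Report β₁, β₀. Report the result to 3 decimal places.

Setting ∂/∂β₁ … = 0 gives: 74·β₁ + 12·β₀ = 238;  12·β₁ + 5·β₀ = 41.
(Σt·t = 74, Σt = 12, Σ1 = 5, Σt·s = 238, Σs = 41.)
Eliminating β₀: 5·(row 1) − 12·(row 2) gives 226·β₁ = 5·238 − 12·41 = 698, so β₁ = 349/113.
Then β₀ = (41 − 12·(349/113))/5 = 89/113.

β₁ = 3.088, β₀ = 0.788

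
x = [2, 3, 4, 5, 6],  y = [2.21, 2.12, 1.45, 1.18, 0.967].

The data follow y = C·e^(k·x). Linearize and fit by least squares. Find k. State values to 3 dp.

With ln yᵢ as the transformed response and xᵢ as the regressor:
Σx = 20.0000, Σ(x)² = 90.0000, Σln y = 2.0479, Σx·ln y = 5.9527.
Equations: 90.0000·k + 20.0000·ln C = 5.9527;  20.0000·k + 5·ln C = 2.0479.
Solving (det = 50.0000): k = -0.22390, ln C = 1.30519.

k = -0.224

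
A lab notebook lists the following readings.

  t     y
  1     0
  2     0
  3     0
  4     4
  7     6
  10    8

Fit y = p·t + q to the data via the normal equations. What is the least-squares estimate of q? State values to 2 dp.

q = -1.46

The normal system AᵀA·[p, q]ᵀ = Aᵀy is [[179, 27]; [27, 6]]·[p, q]ᵀ = [138, 18]ᵀ.
Δ = 179·6 − 27² = 345.
p = (138·6 − 27·18)/345 = 114/115; q = (179·18 − 27·138)/345 = -168/115.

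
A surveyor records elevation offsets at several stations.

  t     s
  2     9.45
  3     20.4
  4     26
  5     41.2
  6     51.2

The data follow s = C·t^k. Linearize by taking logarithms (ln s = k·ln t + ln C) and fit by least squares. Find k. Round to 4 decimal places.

Linearized form: ln s = k·ln t + ln C. From the 5 transformed points,
XᵀX = [[9.4099, 6.5793]; [6.5793, 5]], rhs = [22.4229, 16.1738]ᵀ  (here Σln t = 6.5793, Σ(ln t)² = 9.4099, Σln s = 16.1738, Σln t·ln s = 22.4229).
Solving (det = 3.7630): k = 1.51551, ln C = 1.24058.

k = 1.5155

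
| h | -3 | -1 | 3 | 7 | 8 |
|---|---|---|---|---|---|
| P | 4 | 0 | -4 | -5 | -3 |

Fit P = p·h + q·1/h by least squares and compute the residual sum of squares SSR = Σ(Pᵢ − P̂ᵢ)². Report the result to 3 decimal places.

SSR = 13.460

Entries of AᵀA: Σh·h = 132, Σh·1/h = 5, Σ1/h·1/h = 35513/28224.
Right-hand side: Σh·P = -83, Σ1/h·P = -631/168.
Normal equations: [[132, 5]; [5, 35513/28224]]·[p, q]ᵀ = [-83, -631/168]ᵀ.
Δ = 132·(35513/28224) − 5² = 331843/2352.
p = ((-83)·(35513/28224) − 5·(-631/168))/(331843/2352) = -2417539/3982116; q = (132·(-631/168) − 5·(-83))/(331843/2352) = -190008/331843.
Residuals: 2638605/1327372, -4697635/3982116, -2638605/1327372, -2662079/3982116, 1919744/995529; SSR = 53599987/3982116.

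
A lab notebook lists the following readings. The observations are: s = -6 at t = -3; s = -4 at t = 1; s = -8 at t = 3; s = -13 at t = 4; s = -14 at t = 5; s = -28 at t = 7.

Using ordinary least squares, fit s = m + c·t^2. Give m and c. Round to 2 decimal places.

m = -3.07, c = -0.50

Setting ∂/∂m … = 0 gives: 6·m + 109·c = -73;  109·m + 3445·c = -2060.
det = 6·3445 − 109² = 8789.
m = ((-73)·3445 − 109·(-2060))/8789 = -1585/517; c = (6·(-2060) − 109·(-73))/8789 = -259/517.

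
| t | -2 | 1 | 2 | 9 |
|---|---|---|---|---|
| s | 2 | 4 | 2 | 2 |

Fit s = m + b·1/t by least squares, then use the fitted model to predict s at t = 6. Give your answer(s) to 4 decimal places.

ŝ = 2.3667

The normal equations are: 4·m + (10/9)·b = 10;  (10/9)·m + (245/162)·b = 38/9.
det = 4·(245/162) − (10/9)² = 130/27.
m = (10·(245/162) − (10/9)·(38/9))/(130/27) = 13/6; b = (4·(38/9) − (10/9)·10)/(130/27) = 6/5.
At t = 6: ŝ = (13/6)·(1) + (6/5)·(1/6) = 71/30.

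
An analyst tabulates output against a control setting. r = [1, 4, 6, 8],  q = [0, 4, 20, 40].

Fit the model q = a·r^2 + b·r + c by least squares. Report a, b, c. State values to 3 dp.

a = 1.011, b = -3.284, c = 2.029

The normal system XᵀX·[a, b, c]ᵀ = Xᵀq is [[5649, 793, 117]; [793, 117, 19]; [117, 19, 4]]·[a, b, c]ᵀ = [3344, 456, 64]ᵀ.
Row-reducing yields a = 1657/1639, b = -5383/1639, c = 3326/1639.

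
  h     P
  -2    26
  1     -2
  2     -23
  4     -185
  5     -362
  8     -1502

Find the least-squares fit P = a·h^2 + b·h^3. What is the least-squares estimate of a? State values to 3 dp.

Setting ∂/∂a … = 0 gives: 5010·a + 36918·b = -108128;  36918·a + 281994·b = -826508.
(Σh^2·h^2 = 5010, Σh^2·h^3 = 36918, Σh^3·h^3 = 281994, Σh^2·P = -108128, Σh^3·P = -826508.)
det = 5010·281994 − 36918² = 49851216.
a = ((-108128)·281994 − 36918·(-826508))/49851216 = 898963/2077134; b = (5010·(-826508) − 36918·(-108128))/49851216 = -6205649/2077134.

a = 0.433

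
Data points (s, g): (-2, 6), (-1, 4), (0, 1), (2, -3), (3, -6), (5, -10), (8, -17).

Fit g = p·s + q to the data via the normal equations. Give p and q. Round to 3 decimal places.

The normal equations are: 107·p + 15·q = -226;  15·p + 7·q = -25.
(Σs·s = 107, Σs = 15, Σ1 = 7, Σs·g = -226, Σg = -25.)
Δ = 107·7 − 15² = 524.
p = ((-226)·7 − 15·(-25))/524 = -1207/524; q = (107·(-25) − 15·(-226))/524 = 715/524.

p = -2.303, q = 1.365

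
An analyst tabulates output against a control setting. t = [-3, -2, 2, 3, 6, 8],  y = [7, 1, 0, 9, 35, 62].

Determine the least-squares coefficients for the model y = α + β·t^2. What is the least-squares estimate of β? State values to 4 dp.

Entries of MᵀM: Σ1 = 6, Σt^2 = 126, Σt^2·t^2 = 5586.
And Σy = 114, Σt^2·y = 5376.
MᵀM·[α, β]ᵀ = Mᵀy becomes [[6, 126]; [126, 5586]]·[α, β]ᵀ = [114, 5376]ᵀ.
Determinant 6·5586 − 126² = 17640.
α = (114·5586 − 126·5376)/17640 = -23/10; β = (6·5376 − 126·114)/17640 = 71/70.

β = 1.0143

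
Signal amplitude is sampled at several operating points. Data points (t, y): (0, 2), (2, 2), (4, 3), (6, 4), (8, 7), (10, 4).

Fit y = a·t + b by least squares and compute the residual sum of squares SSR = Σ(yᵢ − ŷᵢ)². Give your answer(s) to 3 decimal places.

SSR = 7.676

Compute the Gram sums: Σt·t = 220, Σt = 30, Σ1 = 6.
Right-hand side: Σt·y = 136, Σy = 22.
Δ = 220·6 − 30² = 420.
a = (136·6 − 30·22)/420 = 13/35; b = (220·22 − 30·136)/420 = 38/21.
Residuals: 4/21, -58/105, -31/105, -4/105, 233/105, -32/21; SSR = 806/105.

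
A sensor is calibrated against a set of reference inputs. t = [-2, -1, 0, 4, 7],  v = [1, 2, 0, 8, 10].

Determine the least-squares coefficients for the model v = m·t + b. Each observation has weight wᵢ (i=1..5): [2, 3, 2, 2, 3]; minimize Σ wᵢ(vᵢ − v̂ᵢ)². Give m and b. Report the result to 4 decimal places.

Normal-equation sums: Σwᵢ·t·t = 190, Σwᵢ·t = 22, Σwᵢ·1 = 12.
And Σwᵢ·t·v = 264, Σwᵢ·v = 54.
det = 190·12 − 22² = 1796.
m = (264·12 − 22·54)/1796 = 495/449; b = (190·54 − 22·264)/1796 = 1113/449.

m = 1.1024, b = 2.4788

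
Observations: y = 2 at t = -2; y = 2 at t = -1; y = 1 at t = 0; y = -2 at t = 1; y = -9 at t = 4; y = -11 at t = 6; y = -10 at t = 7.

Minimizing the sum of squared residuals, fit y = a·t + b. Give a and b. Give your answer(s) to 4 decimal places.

a = -1.6317, b = -0.3607

Normal-equation sums: Σt·t = 107, Σt = 15, Σ1 = 7.
And Σt·y = -180, Σy = -27.
So XᵀX·[a, b]ᵀ = Xᵀy: [[107, 15]; [15, 7]]·[a, b]ᵀ = [-180, -27]ᵀ.
Determinant 107·7 − 15² = 524.
a = ((-180)·7 − 15·(-27))/524 = -855/524; b = (107·(-27) − 15·(-180))/524 = -189/524.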